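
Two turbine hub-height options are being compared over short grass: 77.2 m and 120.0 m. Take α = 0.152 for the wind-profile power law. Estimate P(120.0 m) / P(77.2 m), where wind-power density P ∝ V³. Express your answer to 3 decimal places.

Speed ratio: V_B/V_A = (z_B/z_A)^α = (120.0/77.2)^0.152 = (1.5544)^0.152 = 1.06934
Power-density ratio: P_B/P_A = (V_B/V_A)³ = (1.06934)³ = 1.22279

1.223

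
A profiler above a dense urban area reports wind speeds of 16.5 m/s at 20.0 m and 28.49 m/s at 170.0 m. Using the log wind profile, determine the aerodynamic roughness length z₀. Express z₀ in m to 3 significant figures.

z₀ ≈ 1.05 m

Log law: V(z) ∝ ln(z/z₀). With r = V₁/V₂ = 16.5/28.49 = 0.57915,
r · ln(z₂/z₀) = ln(z₁/z₀) ⇒ ln z₀ = (ln z₁ − r·ln z₂)/(1 − r)
ln z₀ = (2.99573 − 0.57915×5.13580) / 0.42085 = 0.0507
z₀ = exp(0.0507) = 1.052 m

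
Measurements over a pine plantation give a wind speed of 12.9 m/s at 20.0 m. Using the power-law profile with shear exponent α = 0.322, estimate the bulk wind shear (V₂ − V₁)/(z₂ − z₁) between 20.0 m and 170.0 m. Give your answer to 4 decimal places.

Power law: V₂ = V₁ · (z₂/z₁)^α = 12.9 × (8.5000)^0.322 = 25.6958 m/s
ΔV/Δz = (25.6958 − 12.9)/(170.0 − 20.0) = 12.7958/150.0000 = 0.08531 m/s/m

0.0853 m/s/m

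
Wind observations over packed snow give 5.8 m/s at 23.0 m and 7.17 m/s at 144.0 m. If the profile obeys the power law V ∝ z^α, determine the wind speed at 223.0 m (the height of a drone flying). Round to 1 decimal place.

7.5 m/s

First find α: α = ln(V₂/V₁)/ln(z₂/z₁) = ln(7.17/5.8)/ln(144.0/23.0) = 0.21205/1.83432 = 0.1156
Extrapolate from 144.0 m to 223.0 m: V₃ = 7.17 × (223.0/144.0)^0.1156 = 7.17 × 1.0519 = 7.5418 m/s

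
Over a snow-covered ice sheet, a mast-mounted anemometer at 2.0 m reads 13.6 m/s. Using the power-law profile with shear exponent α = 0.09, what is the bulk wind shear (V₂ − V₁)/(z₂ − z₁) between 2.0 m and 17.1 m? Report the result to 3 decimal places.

Power law: V₂ = V₁ · (z₂/z₁)^α = 13.6 × (8.5500)^0.09 = 16.4974 m/s
ΔV/Δz = (16.4974 − 13.6)/(17.1 − 2.0) = 2.8974/15.1000 = 0.19188 m/s/m

0.192 m/s/m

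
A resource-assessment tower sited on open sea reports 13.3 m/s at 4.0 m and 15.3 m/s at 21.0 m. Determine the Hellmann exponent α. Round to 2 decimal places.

α ≈ 0.08

Power law: V₂/V₁ = (z₂/z₁)^α ⇒ α = ln(V₂/V₁) / ln(z₂/z₁)
α = ln(15.3/13.3) / ln(21.0/4.0) = ln(1.1504) / ln(5.2500)
  = 0.14009 / 1.65823 = 0.08448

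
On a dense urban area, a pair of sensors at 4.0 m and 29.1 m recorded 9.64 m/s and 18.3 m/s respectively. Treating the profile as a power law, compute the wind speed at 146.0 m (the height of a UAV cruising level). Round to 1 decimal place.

30.8 m/s

First find α: α = ln(V₂/V₁)/ln(z₂/z₁) = ln(18.3/9.64)/ln(29.1/4.0) = 0.64098/1.98444 = 0.3230
Extrapolate from 29.1 m to 146.0 m: V₃ = 18.3 × (146.0/29.1)^0.3230 = 18.3 × 1.6836 = 30.8107 m/s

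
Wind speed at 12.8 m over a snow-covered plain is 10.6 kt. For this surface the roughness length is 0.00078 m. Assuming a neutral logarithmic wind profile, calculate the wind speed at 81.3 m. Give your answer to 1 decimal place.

Log law: V(z) ∝ ln(z/z₀), so V₂/V₁ = ln(z₂/z₀) / ln(z₁/z₀).
ln(81.3/0.00078) = 11.5544, ln(12.8/0.00078) = 9.7057
V₂ = 10.6 × 11.5544/9.7057 = 10.6 × 1.1905 = 12.6191 kt

12.6 kt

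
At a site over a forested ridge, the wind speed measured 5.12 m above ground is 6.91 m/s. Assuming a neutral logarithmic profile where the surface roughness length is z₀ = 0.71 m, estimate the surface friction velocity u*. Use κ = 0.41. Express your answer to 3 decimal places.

u* ≈ 1.434 m/s

Log law: V(z) = (u*/κ) · ln(z/z₀) ⇒ u* = κ · V / ln(z/z₀)
u* = 0.41 × 6.91 / ln(5.12/0.71) = 0.41 × 6.91 / 1.9756
   = 2.8331 / 1.9756 = 1.4340 m/s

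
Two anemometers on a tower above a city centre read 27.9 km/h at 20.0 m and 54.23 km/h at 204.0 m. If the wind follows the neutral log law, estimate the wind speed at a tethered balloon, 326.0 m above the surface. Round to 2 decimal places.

Log law: V ∝ ln(z/z₀). From the pair, with r = V₁/V₂ = 0.51448,
ln z₀ = (ln z₁ − r·ln z₂)/(1 − r) = (2.9957 − 0.51448×5.3181)/0.48552 = 0.5349 → z₀ = 1.707 m
V₃ = V₁ · ln(z₃/z₀)/ln(z₁/z₀) = 27.9 × 5.2520/2.4609 = 59.5447 km/h

59.54 km/h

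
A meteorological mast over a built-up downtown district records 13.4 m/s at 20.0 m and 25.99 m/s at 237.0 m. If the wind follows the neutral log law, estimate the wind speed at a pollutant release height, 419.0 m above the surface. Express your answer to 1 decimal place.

28.9 m/s

Log law: V ∝ ln(z/z₀). From the pair, with r = V₁/V₂ = 0.51558,
ln z₀ = (ln z₁ − r·ln z₂)/(1 − r) = (2.9957 − 0.51558×5.4681)/0.48442 = 0.3643 → z₀ = 1.440 m
V₃ = V₁ · ln(z₃/z₀)/ln(z₁/z₀) = 13.4 × 5.6735/2.6314 = 28.8917 m/s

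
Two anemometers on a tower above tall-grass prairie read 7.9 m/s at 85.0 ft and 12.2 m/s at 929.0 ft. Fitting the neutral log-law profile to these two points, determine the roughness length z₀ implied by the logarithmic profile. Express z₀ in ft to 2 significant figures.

z₀ ≈ 1.1 ft

Log law: V(z) ∝ ln(z/z₀). With r = V₁/V₂ = 7.9/12.2 = 0.64754,
r · ln(z₂/z₀) = ln(z₁/z₀) ⇒ ln z₀ = (ln z₁ − r·ln z₂)/(1 − r)
ln z₀ = (4.44265 − 0.64754×6.83411) / 0.35246 = 0.0490
z₀ = exp(0.0490) = 1.050 ft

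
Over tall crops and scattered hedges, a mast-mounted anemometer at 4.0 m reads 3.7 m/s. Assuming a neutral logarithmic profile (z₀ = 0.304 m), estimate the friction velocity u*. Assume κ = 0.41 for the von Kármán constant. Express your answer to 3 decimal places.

u* ≈ 0.589 m/s

Log law: V(z) = (u*/κ) · ln(z/z₀) ⇒ u* = κ · V / ln(z/z₀)
u* = 0.41 × 3.7 / ln(4.0/0.304) = 0.41 × 3.7 / 2.5770
   = 1.5170 / 2.5770 = 0.5887 m/s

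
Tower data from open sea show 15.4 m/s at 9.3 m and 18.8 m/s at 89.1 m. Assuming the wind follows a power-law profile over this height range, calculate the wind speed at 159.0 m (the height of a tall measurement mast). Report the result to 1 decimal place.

19.8 m/s

First find α: α = ln(V₂/V₁)/ln(z₂/z₁) = ln(18.8/15.4)/ln(89.1/9.3) = 0.19949/2.25974 = 0.0883
Extrapolate from 89.1 m to 159.0 m: V₃ = 18.8 × (159.0/89.1)^0.0883 = 18.8 × 1.0525 = 19.7862 m/s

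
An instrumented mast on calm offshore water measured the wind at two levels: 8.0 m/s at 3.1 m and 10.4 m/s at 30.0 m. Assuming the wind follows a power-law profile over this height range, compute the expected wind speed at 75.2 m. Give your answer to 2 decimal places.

11.57 m/s

First find α: α = ln(V₂/V₁)/ln(z₂/z₁) = ln(10.4/8.0)/ln(30.0/3.1) = 0.26236/2.26980 = 0.1156
Extrapolate from 30.0 m to 75.2 m: V₃ = 10.4 × (75.2/30.0)^0.1156 = 10.4 × 1.1121 = 11.5655 m/s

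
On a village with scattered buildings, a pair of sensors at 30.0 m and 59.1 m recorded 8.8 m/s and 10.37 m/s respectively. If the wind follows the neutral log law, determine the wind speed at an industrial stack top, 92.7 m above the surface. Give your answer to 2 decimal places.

Log law: V ∝ ln(z/z₀). From the pair, with r = V₁/V₂ = 0.84860,
ln z₀ = (ln z₁ − r·ln z₂)/(1 − r) = (3.4012 − 0.84860×4.0792)/0.15140 = -0.3992 → z₀ = 0.6708 m
V₃ = V₁ · ln(z₃/z₀)/ln(z₁/z₀) = 8.8 × 4.9286/3.8004 = 11.4123 m/s

11.41 m/s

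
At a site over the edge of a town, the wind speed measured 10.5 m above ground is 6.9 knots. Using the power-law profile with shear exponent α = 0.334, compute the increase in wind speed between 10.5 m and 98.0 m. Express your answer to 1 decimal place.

7.6 knots

Power law: V₂ = V₁ · (z₂/z₁)^α = 6.9 × (9.3333)^0.334 = 14.5493 knots
ΔV = 14.5493 − 6.9 = 7.6493 knots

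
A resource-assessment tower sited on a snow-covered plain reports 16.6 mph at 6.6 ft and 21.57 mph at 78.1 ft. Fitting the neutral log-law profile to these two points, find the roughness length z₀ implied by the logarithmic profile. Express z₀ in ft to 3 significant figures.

Log law: V(z) ∝ ln(z/z₀). With r = V₁/V₂ = 16.6/21.57 = 0.76959,
r · ln(z₂/z₀) = ln(z₁/z₀) ⇒ ln z₀ = (ln z₁ − r·ln z₂)/(1 − r)
ln z₀ = (1.88707 − 0.76959×4.35799) / 0.23041 = -6.3659
z₀ = exp(-6.3659) = 0.001719 ft

z₀ ≈ 0.00172 ft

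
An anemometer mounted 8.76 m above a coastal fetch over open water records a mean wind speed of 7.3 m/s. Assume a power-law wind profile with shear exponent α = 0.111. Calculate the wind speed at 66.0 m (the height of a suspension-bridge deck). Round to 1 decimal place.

9.1 m/s

Power-law profile: V₂ = V₁ · (z₂/z₁)^α
V₂ = 7.3 × (66.0/8.76)^0.111 = 7.3 × (7.5342)^0.111
    = 7.3 × 1.2513 = 9.1343 m/s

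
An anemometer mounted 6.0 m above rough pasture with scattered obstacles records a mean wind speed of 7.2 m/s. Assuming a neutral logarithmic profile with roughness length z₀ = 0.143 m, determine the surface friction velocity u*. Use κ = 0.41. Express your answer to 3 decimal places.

Log law: V(z) = (u*/κ) · ln(z/z₀) ⇒ u* = κ · V / ln(z/z₀)
u* = 0.41 × 7.2 / ln(6.0/0.143) = 0.41 × 7.2 / 3.7367
   = 2.9520 / 3.7367 = 0.7900 m/s

u* ≈ 0.790 m/s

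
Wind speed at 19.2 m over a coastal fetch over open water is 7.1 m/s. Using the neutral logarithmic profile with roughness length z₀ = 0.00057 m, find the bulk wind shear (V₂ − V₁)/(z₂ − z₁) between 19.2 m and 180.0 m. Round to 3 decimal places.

Log law: V₂ = V₁ · ln(z₂/z₀)/ln(z₁/z₀) = 7.1 × 12.6628/10.4248 = 8.6243 m/s
ΔV/Δz = (8.6243 − 7.1)/(180.0 − 19.2) = 1.5243/160.8000 = 0.00948 m/s/m

0.009 m/s/m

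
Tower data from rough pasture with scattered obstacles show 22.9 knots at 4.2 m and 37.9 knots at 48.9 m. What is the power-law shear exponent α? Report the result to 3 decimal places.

Power law: V₂/V₁ = (z₂/z₁)^α ⇒ α = ln(V₂/V₁) / ln(z₂/z₁)
α = ln(37.9/22.9) / ln(48.9/4.2) = ln(1.6550) / ln(11.6429)
  = 0.50381 / 2.45469 = 0.20525

α ≈ 0.205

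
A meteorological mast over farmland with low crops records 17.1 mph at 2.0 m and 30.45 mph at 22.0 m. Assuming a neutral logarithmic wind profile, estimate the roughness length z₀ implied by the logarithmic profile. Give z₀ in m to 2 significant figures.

z₀ ≈ 0.093 m

Log law: V(z) ∝ ln(z/z₀). With r = V₁/V₂ = 17.1/30.45 = 0.56158,
r · ln(z₂/z₀) = ln(z₁/z₀) ⇒ ln z₀ = (ln z₁ − r·ln z₂)/(1 − r)
ln z₀ = (0.69315 − 0.56158×3.09104) / 0.43842 = -2.3783
z₀ = exp(-2.3783) = 0.09271 m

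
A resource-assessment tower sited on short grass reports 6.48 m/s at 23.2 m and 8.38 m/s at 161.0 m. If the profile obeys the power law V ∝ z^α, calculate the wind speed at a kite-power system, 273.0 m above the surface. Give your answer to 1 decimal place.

9.0 m/s

First find α: α = ln(V₂/V₁)/ln(z₂/z₁) = ln(8.38/6.48)/ln(161.0/23.2) = 0.25713/1.93725 = 0.1327
Extrapolate from 161.0 m to 273.0 m: V₃ = 8.38 × (273.0/161.0)^0.1327 = 8.38 × 1.0726 = 8.9884 m/s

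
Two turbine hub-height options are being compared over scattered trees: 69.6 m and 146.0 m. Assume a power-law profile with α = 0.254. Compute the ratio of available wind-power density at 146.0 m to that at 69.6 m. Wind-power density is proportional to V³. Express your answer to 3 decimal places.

Speed ratio: V_B/V_A = (z_B/z_A)^α = (146.0/69.6)^0.254 = (2.0977)^0.254 = 1.20704
Power-density ratio: P_B/P_A = (V_B/V_A)³ = (1.20704)³ = 1.75861

1.759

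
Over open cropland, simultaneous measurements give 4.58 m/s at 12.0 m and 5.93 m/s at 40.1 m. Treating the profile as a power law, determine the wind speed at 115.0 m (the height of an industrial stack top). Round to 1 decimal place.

7.4 m/s

First find α: α = ln(V₂/V₁)/ln(z₂/z₁) = ln(5.93/4.58)/ln(40.1/12.0) = 0.25833/1.20647 = 0.2141
Extrapolate from 40.1 m to 115.0 m: V₃ = 5.93 × (115.0/40.1)^0.2141 = 5.93 × 1.2531 = 7.4306 m/s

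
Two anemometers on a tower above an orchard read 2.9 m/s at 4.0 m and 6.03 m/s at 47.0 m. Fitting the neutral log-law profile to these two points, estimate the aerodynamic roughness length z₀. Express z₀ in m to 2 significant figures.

Log law: V(z) ∝ ln(z/z₀). With r = V₁/V₂ = 2.9/6.03 = 0.48093,
r · ln(z₂/z₀) = ln(z₁/z₀) ⇒ ln z₀ = (ln z₁ − r·ln z₂)/(1 − r)
ln z₀ = (1.38629 − 0.48093×3.85015) / 0.51907 = -0.8965
z₀ = exp(-0.8965) = 0.4080 m

z₀ ≈ 0.41 m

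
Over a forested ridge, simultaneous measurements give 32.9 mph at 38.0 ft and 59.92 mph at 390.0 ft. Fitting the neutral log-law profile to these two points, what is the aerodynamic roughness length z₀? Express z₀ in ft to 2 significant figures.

Log law: V(z) ∝ ln(z/z₀). With r = V₁/V₂ = 32.9/59.92 = 0.54907,
r · ln(z₂/z₀) = ln(z₁/z₀) ⇒ ln z₀ = (ln z₁ − r·ln z₂)/(1 − r)
ln z₀ = (3.63759 − 0.54907×5.96615) / 0.45093 = 0.8023
z₀ = exp(0.8023) = 2.231 ft

z₀ ≈ 2.2 ft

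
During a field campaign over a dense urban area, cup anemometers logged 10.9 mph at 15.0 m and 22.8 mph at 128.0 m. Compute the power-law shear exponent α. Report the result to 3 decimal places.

Power law: V₂/V₁ = (z₂/z₁)^α ⇒ α = ln(V₂/V₁) / ln(z₂/z₁)
α = ln(22.8/10.9) / ln(128.0/15.0) = ln(2.0917) / ln(8.5333)
  = 0.73800 / 2.14398 = 0.34422

α ≈ 0.344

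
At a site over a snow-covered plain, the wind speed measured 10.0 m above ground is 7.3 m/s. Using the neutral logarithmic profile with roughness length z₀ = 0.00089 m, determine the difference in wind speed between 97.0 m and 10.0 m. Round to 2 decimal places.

1.78 m/s

Log law: V₂ = V₁ · ln(z₂/z₀)/ln(z₁/z₀) = 7.3 × 11.5990/9.3269 = 9.0784 m/s
ΔV = 9.0784 − 7.3 = 1.7784 m/s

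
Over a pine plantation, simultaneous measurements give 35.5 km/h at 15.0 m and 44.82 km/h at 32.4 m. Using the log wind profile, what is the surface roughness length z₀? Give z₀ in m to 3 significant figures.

Log law: V(z) ∝ ln(z/z₀). With r = V₁/V₂ = 35.5/44.82 = 0.79206,
r · ln(z₂/z₀) = ln(z₁/z₀) ⇒ ln z₀ = (ln z₁ − r·ln z₂)/(1 − r)
ln z₀ = (2.70805 − 0.79206×3.47816) / 0.20794 = -0.2253
z₀ = exp(-0.2253) = 0.7983 m

z₀ ≈ 0.798 m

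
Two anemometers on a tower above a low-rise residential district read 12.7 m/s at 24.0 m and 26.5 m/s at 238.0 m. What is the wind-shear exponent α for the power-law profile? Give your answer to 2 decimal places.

Power law: V₂/V₁ = (z₂/z₁)^α ⇒ α = ln(V₂/V₁) / ln(z₂/z₁)
α = ln(26.5/12.7) / ln(238.0/24.0) = ln(2.0866) / ln(9.9167)
  = 0.73554 / 2.29422 = 0.32061

α ≈ 0.32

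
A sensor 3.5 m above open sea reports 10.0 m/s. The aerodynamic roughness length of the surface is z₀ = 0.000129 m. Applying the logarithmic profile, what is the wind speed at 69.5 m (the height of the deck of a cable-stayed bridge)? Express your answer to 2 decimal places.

Log law: V(z) ∝ ln(z/z₀), so V₂/V₁ = ln(z₂/z₀) / ln(z₁/z₀).
ln(69.5/0.000129) = 13.1970, ln(3.5/0.000129) = 10.2085
V₂ = 10.0 × 13.1970/10.2085 = 10.0 × 1.2928 = 12.9275 m/s

12.93 m/s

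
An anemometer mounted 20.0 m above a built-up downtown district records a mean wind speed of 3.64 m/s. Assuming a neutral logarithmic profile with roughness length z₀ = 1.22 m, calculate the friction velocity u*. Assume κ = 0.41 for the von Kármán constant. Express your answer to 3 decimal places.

u* ≈ 0.534 m/s

Log law: V(z) = (u*/κ) · ln(z/z₀) ⇒ u* = κ · V / ln(z/z₀)
u* = 0.41 × 3.64 / ln(20.0/1.22) = 0.41 × 3.64 / 2.7969
   = 1.4924 / 2.7969 = 0.5336 m/s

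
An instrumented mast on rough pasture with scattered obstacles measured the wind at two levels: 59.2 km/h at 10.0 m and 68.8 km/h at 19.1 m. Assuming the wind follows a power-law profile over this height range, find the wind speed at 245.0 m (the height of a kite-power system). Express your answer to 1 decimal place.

124.4 km/h

First find α: α = ln(V₂/V₁)/ln(z₂/z₁) = ln(68.8/59.2)/ln(19.1/10.0) = 0.15028/0.64710 = 0.2322
Extrapolate from 19.1 m to 245.0 m: V₃ = 68.8 × (245.0/19.1)^0.2322 = 68.8 × 1.8086 = 124.4341 km/h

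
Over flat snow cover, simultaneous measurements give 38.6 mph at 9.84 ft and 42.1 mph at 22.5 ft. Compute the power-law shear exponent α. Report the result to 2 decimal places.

α ≈ 0.10

Power law: V₂/V₁ = (z₂/z₁)^α ⇒ α = ln(V₂/V₁) / ln(z₂/z₁)
α = ln(42.1/38.6) / ln(22.5/9.84) = ln(1.0907) / ln(2.2866)
  = 0.08680 / 0.82706 = 0.10494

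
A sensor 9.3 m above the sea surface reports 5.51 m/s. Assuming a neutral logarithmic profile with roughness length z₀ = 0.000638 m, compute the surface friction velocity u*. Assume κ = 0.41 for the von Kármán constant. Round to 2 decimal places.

u* ≈ 0.24 m/s

Log law: V(z) = (u*/κ) · ln(z/z₀) ⇒ u* = κ · V / ln(z/z₀)
u* = 0.41 × 5.51 / ln(9.3/0.000638) = 0.41 × 5.51 / 9.5872
   = 2.2591 / 9.5872 = 0.2356 m/s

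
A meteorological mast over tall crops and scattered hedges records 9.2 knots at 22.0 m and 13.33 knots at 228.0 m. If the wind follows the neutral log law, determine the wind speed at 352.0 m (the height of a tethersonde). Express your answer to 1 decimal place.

14.1 knots

Log law: V ∝ ln(z/z₀). From the pair, with r = V₁/V₂ = 0.69017,
ln z₀ = (ln z₁ − r·ln z₂)/(1 − r) = (3.0910 − 0.69017×5.4293)/0.30983 = -2.1178 → z₀ = 0.1203 m
V₃ = V₁ · ln(z₃/z₀)/ln(z₁/z₀) = 9.2 × 7.9814/5.2088 = 14.0971 knots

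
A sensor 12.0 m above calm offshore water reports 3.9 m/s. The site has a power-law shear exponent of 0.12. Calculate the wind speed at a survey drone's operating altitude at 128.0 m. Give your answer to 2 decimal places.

Power-law profile: V₂ = V₁ · (z₂/z₁)^α
V₂ = 3.9 × (128.0/12.0)^0.12 = 3.9 × (10.6667)^0.12
    = 3.9 × 1.3285 = 5.1812 m/s

5.18 m/s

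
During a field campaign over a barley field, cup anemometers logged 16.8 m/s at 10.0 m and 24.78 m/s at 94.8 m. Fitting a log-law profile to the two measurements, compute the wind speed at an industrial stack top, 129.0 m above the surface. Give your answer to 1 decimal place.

Log law: V ∝ ln(z/z₀). From the pair, with r = V₁/V₂ = 0.67797,
ln z₀ = (ln z₁ − r·ln z₂)/(1 − r) = (2.3026 − 0.67797×4.5518)/0.32203 = -2.4325 → z₀ = 0.08781 m
V₃ = V₁ · ln(z₃/z₀)/ln(z₁/z₀) = 16.8 × 7.2924/4.7351 = 25.8729 m/s

25.9 m/s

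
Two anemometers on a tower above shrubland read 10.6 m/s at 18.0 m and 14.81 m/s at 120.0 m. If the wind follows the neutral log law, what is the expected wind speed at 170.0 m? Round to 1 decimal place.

15.6 m/s

Log law: V ∝ ln(z/z₀). From the pair, with r = V₁/V₂ = 0.71573,
ln z₀ = (ln z₁ − r·ln z₂)/(1 − r) = (2.8904 − 0.71573×4.7875)/0.28427 = -1.8862 → z₀ = 0.1516 m
V₃ = V₁ · ln(z₃/z₀)/ln(z₁/z₀) = 10.6 × 7.0220/4.7766 = 15.5829 m/s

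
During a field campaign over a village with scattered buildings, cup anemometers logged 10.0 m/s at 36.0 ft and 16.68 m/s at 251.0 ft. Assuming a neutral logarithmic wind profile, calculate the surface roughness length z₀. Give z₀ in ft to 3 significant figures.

z₀ ≈ 1.97 ft

Log law: V(z) ∝ ln(z/z₀). With r = V₁/V₂ = 10.0/16.68 = 0.59952,
r · ln(z₂/z₀) = ln(z₁/z₀) ⇒ ln z₀ = (ln z₁ − r·ln z₂)/(1 − r)
ln z₀ = (3.58352 − 0.59952×5.52545) / 0.40048 = 0.6764
z₀ = exp(0.6764) = 1.967 ft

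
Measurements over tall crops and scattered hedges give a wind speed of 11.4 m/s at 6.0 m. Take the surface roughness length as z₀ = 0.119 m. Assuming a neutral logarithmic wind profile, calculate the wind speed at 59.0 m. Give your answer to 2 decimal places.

Log law: V(z) ∝ ln(z/z₀), so V₂/V₁ = ln(z₂/z₀) / ln(z₁/z₀).
ln(59.0/0.119) = 6.2062, ln(6.0/0.119) = 3.9204
V₂ = 11.4 × 6.2062/3.9204 = 11.4 × 1.5830 = 18.0468 m/s

18.05 m/s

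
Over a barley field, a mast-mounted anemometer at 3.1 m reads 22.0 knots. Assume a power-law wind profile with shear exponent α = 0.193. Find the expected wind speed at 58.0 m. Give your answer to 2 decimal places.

38.72 knots

Power-law profile: V₂ = V₁ · (z₂/z₁)^α
V₂ = 22.0 × (58.0/3.1)^0.193 = 22.0 × (18.7097)^0.193
    = 22.0 × 1.7600 = 38.7197 knots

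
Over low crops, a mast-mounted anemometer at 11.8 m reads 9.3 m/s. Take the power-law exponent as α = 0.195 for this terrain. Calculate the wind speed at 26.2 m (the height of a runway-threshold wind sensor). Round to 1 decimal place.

10.9 m/s

Power-law profile: V₂ = V₁ · (z₂/z₁)^α
V₂ = 9.3 × (26.2/11.8)^0.195 = 9.3 × (2.2203)^0.195
    = 9.3 × 1.1683 = 10.8651 m/s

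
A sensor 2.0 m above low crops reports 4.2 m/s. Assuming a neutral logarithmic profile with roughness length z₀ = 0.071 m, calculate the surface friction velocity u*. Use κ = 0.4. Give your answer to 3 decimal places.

Log law: V(z) = (u*/κ) · ln(z/z₀) ⇒ u* = κ · V / ln(z/z₀)
u* = 0.4 × 4.2 / ln(2.0/0.071) = 0.4 × 4.2 / 3.3382
   = 1.6800 / 3.3382 = 0.5033 m/s

u* ≈ 0.503 m/s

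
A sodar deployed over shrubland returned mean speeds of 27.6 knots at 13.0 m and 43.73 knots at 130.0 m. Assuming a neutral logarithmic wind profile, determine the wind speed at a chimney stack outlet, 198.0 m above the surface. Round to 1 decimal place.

Log law: V ∝ ln(z/z₀). From the pair, with r = V₁/V₂ = 0.63115,
ln z₀ = (ln z₁ − r·ln z₂)/(1 − r) = (2.5649 − 0.63115×4.8675)/0.36885 = -1.3750 → z₀ = 0.2528 m
V₃ = V₁ · ln(z₃/z₀)/ln(z₁/z₀) = 27.6 × 6.6633/3.9399 = 46.6773 knots

46.7 knots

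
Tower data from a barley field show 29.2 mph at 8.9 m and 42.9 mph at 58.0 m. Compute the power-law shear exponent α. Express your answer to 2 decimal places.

α ≈ 0.21

Power law: V₂/V₁ = (z₂/z₁)^α ⇒ α = ln(V₂/V₁) / ln(z₂/z₁)
α = ln(42.9/29.2) / ln(58.0/8.9) = ln(1.4692) / ln(6.5169)
  = 0.38470 / 1.87439 = 0.20524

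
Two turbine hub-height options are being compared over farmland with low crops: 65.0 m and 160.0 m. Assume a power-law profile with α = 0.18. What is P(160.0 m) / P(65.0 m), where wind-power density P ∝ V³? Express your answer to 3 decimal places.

Speed ratio: V_B/V_A = (z_B/z_A)^α = (160.0/65.0)^0.18 = (2.4615)^0.18 = 1.17603
Power-density ratio: P_B/P_A = (V_B/V_A)³ = (1.17603)³ = 1.62649

1.626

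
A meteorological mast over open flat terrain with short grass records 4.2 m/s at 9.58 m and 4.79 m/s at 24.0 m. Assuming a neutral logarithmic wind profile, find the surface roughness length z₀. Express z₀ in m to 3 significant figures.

z₀ ≈ 0.0139 m

Log law: V(z) ∝ ln(z/z₀). With r = V₁/V₂ = 4.2/4.79 = 0.87683,
r · ln(z₂/z₀) = ln(z₁/z₀) ⇒ ln z₀ = (ln z₁ − r·ln z₂)/(1 − r)
ln z₀ = (2.25968 − 0.87683×3.17805) / 0.12317 = -4.2779
z₀ = exp(-4.2779) = 0.01387 m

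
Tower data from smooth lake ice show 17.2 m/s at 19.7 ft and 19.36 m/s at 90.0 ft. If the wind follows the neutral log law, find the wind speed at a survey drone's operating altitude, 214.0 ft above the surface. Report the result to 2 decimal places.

Log law: V ∝ ln(z/z₀). From the pair, with r = V₁/V₂ = 0.88843,
ln z₀ = (ln z₁ − r·ln z₂)/(1 − r) = (2.9806 − 0.88843×4.4998)/0.11157 = -9.1166 → z₀ = 0.0001098 ft
V₃ = V₁ · ln(z₃/z₀)/ln(z₁/z₀) = 17.2 × 14.4826/12.0973 = 20.5915 m/s

20.59 m/s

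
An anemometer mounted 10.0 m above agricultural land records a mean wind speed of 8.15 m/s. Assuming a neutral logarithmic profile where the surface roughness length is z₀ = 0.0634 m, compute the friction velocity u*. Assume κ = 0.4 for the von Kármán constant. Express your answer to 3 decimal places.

Log law: V(z) = (u*/κ) · ln(z/z₀) ⇒ u* = κ · V / ln(z/z₀)
u* = 0.4 × 8.15 / ln(10.0/0.0634) = 0.4 × 8.15 / 5.0609
   = 3.2600 / 5.0609 = 0.6442 m/s

u* ≈ 0.644 m/s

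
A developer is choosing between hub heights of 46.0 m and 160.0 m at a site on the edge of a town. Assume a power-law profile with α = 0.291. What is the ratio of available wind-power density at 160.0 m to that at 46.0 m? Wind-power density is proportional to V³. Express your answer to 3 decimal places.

Speed ratio: V_B/V_A = (z_B/z_A)^α = (160.0/46.0)^0.291 = (3.4783)^0.291 = 1.43726
Power-density ratio: P_B/P_A = (V_B/V_A)³ = (1.43726)³ = 2.96899

2.969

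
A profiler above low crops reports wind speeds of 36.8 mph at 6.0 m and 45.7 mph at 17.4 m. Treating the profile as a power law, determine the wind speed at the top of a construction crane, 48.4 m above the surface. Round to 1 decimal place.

First find α: α = ln(V₂/V₁)/ln(z₂/z₁) = ln(45.7/36.8)/ln(17.4/6.0) = 0.21660/1.06471 = 0.2034
Extrapolate from 17.4 m to 48.4 m: V₃ = 45.7 × (48.4/17.4)^0.2034 = 45.7 × 1.2314 = 56.2733 mph

56.3 mph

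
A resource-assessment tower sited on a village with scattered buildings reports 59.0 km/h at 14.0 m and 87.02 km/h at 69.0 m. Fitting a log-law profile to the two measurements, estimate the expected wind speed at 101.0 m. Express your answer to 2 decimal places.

93.71 km/h

Log law: V ∝ ln(z/z₀). From the pair, with r = V₁/V₂ = 0.67801,
ln z₀ = (ln z₁ − r·ln z₂)/(1 − r) = (2.6391 − 0.67801×4.2341)/0.32199 = -0.7195 → z₀ = 0.4870 m
V₃ = V₁ · ln(z₃/z₀)/ln(z₁/z₀) = 59.0 × 5.3347/3.3586 = 93.7132 km/h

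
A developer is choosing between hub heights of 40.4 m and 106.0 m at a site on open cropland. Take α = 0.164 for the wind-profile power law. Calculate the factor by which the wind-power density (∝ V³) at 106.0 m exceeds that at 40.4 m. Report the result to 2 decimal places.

Speed ratio: V_B/V_A = (z_B/z_A)^α = (106.0/40.4)^0.164 = (2.6238)^0.164 = 1.17140
Power-density ratio: P_B/P_A = (V_B/V_A)³ = (1.17140)³ = 1.60735

1.61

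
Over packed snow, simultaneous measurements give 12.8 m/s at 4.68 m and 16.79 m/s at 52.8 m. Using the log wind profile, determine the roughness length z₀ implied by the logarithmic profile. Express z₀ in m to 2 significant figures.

z₀ ≈ 0.0020 m

Log law: V(z) ∝ ln(z/z₀). With r = V₁/V₂ = 12.8/16.79 = 0.76236,
r · ln(z₂/z₀) = ln(z₁/z₀) ⇒ ln z₀ = (ln z₁ − r·ln z₂)/(1 − r)
ln z₀ = (1.54330 − 0.76236×3.96651) / 0.23764 = -6.2304
z₀ = exp(-6.2304) = 0.001969 m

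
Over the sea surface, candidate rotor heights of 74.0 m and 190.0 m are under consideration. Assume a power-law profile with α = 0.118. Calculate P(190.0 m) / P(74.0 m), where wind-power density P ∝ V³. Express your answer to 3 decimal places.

1.396

Speed ratio: V_B/V_A = (z_B/z_A)^α = (190.0/74.0)^0.118 = (2.5676)^0.118 = 1.11770
Power-density ratio: P_B/P_A = (V_B/V_A)³ = (1.11770)³ = 1.39627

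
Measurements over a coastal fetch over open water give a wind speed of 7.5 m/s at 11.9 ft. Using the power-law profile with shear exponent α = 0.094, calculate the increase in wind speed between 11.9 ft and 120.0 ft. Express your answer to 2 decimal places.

1.82 m/s

Power law: V₂ = V₁ · (z₂/z₁)^α = 7.5 × (10.0840)^0.094 = 9.3197 m/s
ΔV = 9.3197 − 7.5 = 1.8197 m/s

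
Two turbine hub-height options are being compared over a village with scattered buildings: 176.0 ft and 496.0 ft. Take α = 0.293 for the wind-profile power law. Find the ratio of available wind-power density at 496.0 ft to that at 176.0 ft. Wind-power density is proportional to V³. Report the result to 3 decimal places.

Speed ratio: V_B/V_A = (z_B/z_A)^α = (496.0/176.0)^0.293 = (2.8182)^0.293 = 1.35469
Power-density ratio: P_B/P_A = (V_B/V_A)³ = (1.35469)³ = 2.48612

2.486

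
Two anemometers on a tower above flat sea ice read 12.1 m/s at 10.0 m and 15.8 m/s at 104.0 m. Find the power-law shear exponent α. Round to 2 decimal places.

Power law: V₂/V₁ = (z₂/z₁)^α ⇒ α = ln(V₂/V₁) / ln(z₂/z₁)
α = ln(15.8/12.1) / ln(104.0/10.0) = ln(1.3058) / ln(10.4000)
  = 0.26680 / 2.34181 = 0.11393

α ≈ 0.11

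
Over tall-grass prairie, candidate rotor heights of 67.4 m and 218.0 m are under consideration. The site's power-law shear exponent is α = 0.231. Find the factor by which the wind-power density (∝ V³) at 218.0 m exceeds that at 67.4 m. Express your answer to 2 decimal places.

2.26

Speed ratio: V_B/V_A = (z_B/z_A)^α = (218.0/67.4)^0.231 = (3.2344)^0.231 = 1.31148
Power-density ratio: P_B/P_A = (V_B/V_A)³ = (1.31148)³ = 2.25574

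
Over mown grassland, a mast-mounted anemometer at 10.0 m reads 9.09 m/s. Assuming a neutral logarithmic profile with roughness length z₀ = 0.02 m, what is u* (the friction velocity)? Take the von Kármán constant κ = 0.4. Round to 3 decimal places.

Log law: V(z) = (u*/κ) · ln(z/z₀) ⇒ u* = κ · V / ln(z/z₀)
u* = 0.4 × 9.09 / ln(10.0/0.02) = 0.4 × 9.09 / 6.2146
   = 3.6360 / 6.2146 = 0.5851 m/s

u* ≈ 0.585 m/s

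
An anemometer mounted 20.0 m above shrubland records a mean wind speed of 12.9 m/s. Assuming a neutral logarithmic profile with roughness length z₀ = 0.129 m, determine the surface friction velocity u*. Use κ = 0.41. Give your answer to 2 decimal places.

u* ≈ 1.05 m/s

Log law: V(z) = (u*/κ) · ln(z/z₀) ⇒ u* = κ · V / ln(z/z₀)
u* = 0.41 × 12.9 / ln(20.0/0.129) = 0.41 × 12.9 / 5.0437
   = 5.2890 / 5.0437 = 1.0486 m/s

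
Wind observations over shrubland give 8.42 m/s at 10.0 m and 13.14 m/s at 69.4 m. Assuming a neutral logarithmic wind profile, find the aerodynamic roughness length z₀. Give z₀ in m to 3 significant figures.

z₀ ≈ 0.316 m

Log law: V(z) ∝ ln(z/z₀). With r = V₁/V₂ = 8.42/13.14 = 0.64079,
r · ln(z₂/z₀) = ln(z₁/z₀) ⇒ ln z₀ = (ln z₁ − r·ln z₂)/(1 − r)
ln z₀ = (2.30259 − 0.64079×4.23989) / 0.35921 = -1.1534
z₀ = exp(-1.1534) = 0.3156 m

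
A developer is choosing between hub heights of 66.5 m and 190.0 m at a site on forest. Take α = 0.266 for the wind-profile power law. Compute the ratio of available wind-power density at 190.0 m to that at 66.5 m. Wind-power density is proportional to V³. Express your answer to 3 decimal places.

Speed ratio: V_B/V_A = (z_B/z_A)^α = (190.0/66.5)^0.266 = (2.8571)^0.266 = 1.32214
Power-density ratio: P_B/P_A = (V_B/V_A)³ = (1.32214)³ = 2.31118

2.311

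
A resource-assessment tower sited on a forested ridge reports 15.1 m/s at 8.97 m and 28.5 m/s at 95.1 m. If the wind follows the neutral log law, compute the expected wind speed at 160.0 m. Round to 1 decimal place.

31.5 m/s

Log law: V ∝ ln(z/z₀). From the pair, with r = V₁/V₂ = 0.52982,
ln z₀ = (ln z₁ − r·ln z₂)/(1 − r) = (2.1939 − 0.52982×4.5549)/0.47018 = -0.4667 → z₀ = 0.6271 m
V₃ = V₁ · ln(z₃/z₀)/ln(z₁/z₀) = 15.1 × 5.5419/2.6606 = 31.4526 m/s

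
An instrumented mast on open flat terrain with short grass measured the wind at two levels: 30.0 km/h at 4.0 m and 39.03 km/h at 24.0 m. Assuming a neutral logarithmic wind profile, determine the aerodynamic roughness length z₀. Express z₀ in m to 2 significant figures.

z₀ ≈ 0.010 m

Log law: V(z) ∝ ln(z/z₀). With r = V₁/V₂ = 30.0/39.03 = 0.76864,
r · ln(z₂/z₀) = ln(z₁/z₀) ⇒ ln z₀ = (ln z₁ − r·ln z₂)/(1 − r)
ln z₀ = (1.38629 − 0.76864×3.17805) / 0.23136 = -4.5664
z₀ = exp(-4.5664) = 0.01040 m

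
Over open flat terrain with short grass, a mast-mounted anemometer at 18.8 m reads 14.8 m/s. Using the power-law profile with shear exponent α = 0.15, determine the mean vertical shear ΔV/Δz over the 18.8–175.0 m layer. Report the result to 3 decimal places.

0.038 m/s/m

Power law: V₂ = V₁ · (z₂/z₁)^α = 14.8 × (9.3085)^0.15 = 20.6821 m/s
ΔV/Δz = (20.6821 − 14.8)/(175.0 − 18.8) = 5.8821/156.2000 = 0.03766 m/s/m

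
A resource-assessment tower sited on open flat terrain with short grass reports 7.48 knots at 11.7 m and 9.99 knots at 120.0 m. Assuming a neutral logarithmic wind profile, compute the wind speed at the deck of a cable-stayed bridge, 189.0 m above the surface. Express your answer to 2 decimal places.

Log law: V ∝ ln(z/z₀). From the pair, with r = V₁/V₂ = 0.74875,
ln z₀ = (ln z₁ − r·ln z₂)/(1 − r) = (2.4596 − 0.74875×4.7875)/0.25125 = -4.4777 → z₀ = 0.01136 m
V₃ = V₁ · ln(z₃/z₀)/ln(z₁/z₀) = 7.48 × 9.7195/6.9373 = 10.4798 knots

10.48 knots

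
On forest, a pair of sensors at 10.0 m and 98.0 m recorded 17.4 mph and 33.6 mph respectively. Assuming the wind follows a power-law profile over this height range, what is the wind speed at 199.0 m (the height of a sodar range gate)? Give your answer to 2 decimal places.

41.21 mph

First find α: α = ln(V₂/V₁)/ln(z₂/z₁) = ln(33.6/17.4)/ln(98.0/10.0) = 0.65806/2.28238 = 0.2883
Extrapolate from 98.0 m to 199.0 m: V₃ = 33.6 × (199.0/98.0)^0.2883 = 33.6 × 1.2266 = 41.2130 mph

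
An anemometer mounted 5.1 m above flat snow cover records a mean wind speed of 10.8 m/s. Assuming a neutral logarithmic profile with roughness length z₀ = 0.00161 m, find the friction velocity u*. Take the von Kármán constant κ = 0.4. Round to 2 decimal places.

Log law: V(z) = (u*/κ) · ln(z/z₀) ⇒ u* = κ · V / ln(z/z₀)
u* = 0.4 × 10.8 / ln(5.1/0.00161) = 0.4 × 10.8 / 8.0608
   = 4.3200 / 8.0608 = 0.5359 m/s

u* ≈ 0.54 m/s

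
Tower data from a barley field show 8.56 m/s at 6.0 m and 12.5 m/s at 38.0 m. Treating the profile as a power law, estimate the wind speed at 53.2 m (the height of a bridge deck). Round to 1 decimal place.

First find α: α = ln(V₂/V₁)/ln(z₂/z₁) = ln(12.5/8.56)/ln(38.0/6.0) = 0.37863/1.84583 = 0.2051
Extrapolate from 38.0 m to 53.2 m: V₃ = 12.5 × (53.2/38.0)^0.2051 = 12.5 × 1.0715 = 13.3932 m/s

13.4 m/s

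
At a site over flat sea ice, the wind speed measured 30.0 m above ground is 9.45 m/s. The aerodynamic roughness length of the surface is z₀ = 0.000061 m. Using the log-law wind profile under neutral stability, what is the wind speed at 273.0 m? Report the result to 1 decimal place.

Log law: V(z) ∝ ln(z/z₀), so V₂/V₁ = ln(z₂/z₀) / ln(z₁/z₀).
ln(273.0/0.000061) = 15.3141, ln(30.0/0.000061) = 13.1058
V₂ = 9.45 × 15.3141/13.1058 = 9.45 × 1.1685 = 11.0423 m/s

11.0 m/s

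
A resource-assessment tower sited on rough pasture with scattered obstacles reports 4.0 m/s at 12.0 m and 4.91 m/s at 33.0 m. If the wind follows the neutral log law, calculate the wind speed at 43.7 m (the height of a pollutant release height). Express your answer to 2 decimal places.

5.16 m/s

Log law: V ∝ ln(z/z₀). From the pair, with r = V₁/V₂ = 0.81466,
ln z₀ = (ln z₁ − r·ln z₂)/(1 − r) = (2.4849 − 0.81466×3.4965)/0.18534 = -1.9617 → z₀ = 0.1406 m
V₃ = V₁ · ln(z₃/z₀)/ln(z₁/z₀) = 4.0 × 5.7390/4.4466 = 5.1626 m/s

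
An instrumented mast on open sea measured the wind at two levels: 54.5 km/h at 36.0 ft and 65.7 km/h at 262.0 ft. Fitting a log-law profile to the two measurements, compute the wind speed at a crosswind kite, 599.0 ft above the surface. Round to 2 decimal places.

70.37 km/h

Log law: V ∝ ln(z/z₀). From the pair, with r = V₁/V₂ = 0.82953,
ln z₀ = (ln z₁ − r·ln z₂)/(1 − r) = (3.5835 − 0.82953×5.5683)/0.17047 = -6.0748 → z₀ = 0.002300 ft
V₃ = V₁ · ln(z₃/z₀)/ln(z₁/z₀) = 54.5 × 12.4700/9.6583 = 70.3661 km/h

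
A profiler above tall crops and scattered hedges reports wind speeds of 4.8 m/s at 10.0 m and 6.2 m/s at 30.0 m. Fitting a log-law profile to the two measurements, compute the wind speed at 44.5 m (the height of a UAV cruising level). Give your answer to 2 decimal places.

6.70 m/s

Log law: V ∝ ln(z/z₀). From the pair, with r = V₁/V₂ = 0.77419,
ln z₀ = (ln z₁ − r·ln z₂)/(1 − r) = (2.3026 − 0.77419×3.4012)/0.22581 = -1.4641 → z₀ = 0.2313 m
V₃ = V₁ · ln(z₃/z₀)/ln(z₁/z₀) = 4.8 × 5.2596/3.7667 = 6.7025 m/s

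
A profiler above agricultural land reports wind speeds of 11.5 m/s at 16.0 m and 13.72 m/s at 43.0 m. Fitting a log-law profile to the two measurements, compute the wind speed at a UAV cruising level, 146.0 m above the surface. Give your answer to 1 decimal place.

Log law: V ∝ ln(z/z₀). From the pair, with r = V₁/V₂ = 0.83819,
ln z₀ = (ln z₁ − r·ln z₂)/(1 − r) = (2.7726 − 0.83819×3.7612)/0.16181 = -2.3486 → z₀ = 0.09550 m
V₃ = V₁ · ln(z₃/z₀)/ln(z₁/z₀) = 11.5 × 7.3322/5.1212 = 16.4650 m/s

16.5 m/s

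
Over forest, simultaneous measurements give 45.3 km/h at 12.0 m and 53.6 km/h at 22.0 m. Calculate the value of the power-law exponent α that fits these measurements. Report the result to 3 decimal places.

α ≈ 0.278

Power law: V₂/V₁ = (z₂/z₁)^α ⇒ α = ln(V₂/V₁) / ln(z₂/z₁)
α = ln(53.6/45.3) / ln(22.0/12.0) = ln(1.1832) / ln(1.8333)
  = 0.16824 / 0.60614 = 0.27756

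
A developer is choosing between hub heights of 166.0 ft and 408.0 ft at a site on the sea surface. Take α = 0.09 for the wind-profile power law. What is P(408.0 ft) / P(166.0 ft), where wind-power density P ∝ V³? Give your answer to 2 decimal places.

1.27

Speed ratio: V_B/V_A = (z_B/z_A)^α = (408.0/166.0)^0.09 = (2.4578)^0.09 = 1.08430
Power-density ratio: P_B/P_A = (V_B/V_A)³ = (1.08430)³ = 1.27482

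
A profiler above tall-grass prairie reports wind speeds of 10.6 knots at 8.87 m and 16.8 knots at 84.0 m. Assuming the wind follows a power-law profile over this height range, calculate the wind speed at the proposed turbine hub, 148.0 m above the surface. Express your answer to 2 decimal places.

18.87 knots

First find α: α = ln(V₂/V₁)/ln(z₂/z₁) = ln(16.8/10.6)/ln(84.0/8.87) = 0.46052/2.24814 = 0.2048
Extrapolate from 84.0 m to 148.0 m: V₃ = 16.8 × (148.0/84.0)^0.2048 = 16.8 × 1.1230 = 18.8668 knots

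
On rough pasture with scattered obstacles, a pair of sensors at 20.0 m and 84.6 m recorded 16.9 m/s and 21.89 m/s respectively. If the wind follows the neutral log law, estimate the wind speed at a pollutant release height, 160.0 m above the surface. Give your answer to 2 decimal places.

Log law: V ∝ ln(z/z₀). From the pair, with r = V₁/V₂ = 0.77204,
ln z₀ = (ln z₁ − r·ln z₂)/(1 − r) = (2.9957 − 0.77204×4.4379)/0.22796 = -1.8887 → z₀ = 0.1513 m
V₃ = V₁ · ln(z₃/z₀)/ln(z₁/z₀) = 16.9 × 6.9639/4.8844 = 24.0948 m/s

24.09 m/s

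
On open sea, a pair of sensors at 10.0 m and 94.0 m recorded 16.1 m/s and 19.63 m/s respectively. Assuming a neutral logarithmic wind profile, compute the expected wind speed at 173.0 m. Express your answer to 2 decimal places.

20.59 m/s

Log law: V ∝ ln(z/z₀). From the pair, with r = V₁/V₂ = 0.82017,
ln z₀ = (ln z₁ − r·ln z₂)/(1 − r) = (2.3026 − 0.82017×4.5433)/0.17983 = -7.9171 → z₀ = 0.0003645 m
V₃ = V₁ · ln(z₃/z₀)/ln(z₁/z₀) = 16.1 × 13.0704/10.2197 = 20.5910 m/s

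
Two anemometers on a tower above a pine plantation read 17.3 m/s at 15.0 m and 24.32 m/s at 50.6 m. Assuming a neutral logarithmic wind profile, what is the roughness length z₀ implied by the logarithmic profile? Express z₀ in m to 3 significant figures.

Log law: V(z) ∝ ln(z/z₀). With r = V₁/V₂ = 17.3/24.32 = 0.71135,
r · ln(z₂/z₀) = ln(z₁/z₀) ⇒ ln z₀ = (ln z₁ − r·ln z₂)/(1 − r)
ln z₀ = (2.70805 − 0.71135×3.92395) / 0.28865 = -0.2884
z₀ = exp(-0.2884) = 0.7495 m

z₀ ≈ 0.749 m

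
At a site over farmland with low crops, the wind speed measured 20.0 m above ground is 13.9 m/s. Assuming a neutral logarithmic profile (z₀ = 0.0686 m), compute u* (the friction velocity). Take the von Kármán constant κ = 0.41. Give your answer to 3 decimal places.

u* ≈ 1.004 m/s

Log law: V(z) = (u*/κ) · ln(z/z₀) ⇒ u* = κ · V / ln(z/z₀)
u* = 0.41 × 13.9 / ln(20.0/0.0686) = 0.41 × 13.9 / 5.6752
   = 5.6990 / 5.6752 = 1.0042 m/s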